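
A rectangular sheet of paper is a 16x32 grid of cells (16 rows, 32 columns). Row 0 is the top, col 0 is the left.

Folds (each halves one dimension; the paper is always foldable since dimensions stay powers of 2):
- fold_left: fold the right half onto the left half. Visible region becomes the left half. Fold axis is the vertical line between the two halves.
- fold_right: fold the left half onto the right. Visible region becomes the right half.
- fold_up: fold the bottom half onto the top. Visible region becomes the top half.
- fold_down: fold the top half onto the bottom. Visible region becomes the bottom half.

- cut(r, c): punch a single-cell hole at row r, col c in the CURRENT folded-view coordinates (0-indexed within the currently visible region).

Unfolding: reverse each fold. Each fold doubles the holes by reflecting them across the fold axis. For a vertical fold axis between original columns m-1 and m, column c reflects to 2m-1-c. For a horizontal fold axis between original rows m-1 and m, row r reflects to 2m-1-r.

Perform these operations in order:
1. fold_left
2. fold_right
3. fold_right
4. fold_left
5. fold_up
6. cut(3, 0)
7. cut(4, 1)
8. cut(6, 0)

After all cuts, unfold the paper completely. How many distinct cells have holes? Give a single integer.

Answer: 96

Derivation:
Op 1 fold_left: fold axis v@16; visible region now rows[0,16) x cols[0,16) = 16x16
Op 2 fold_right: fold axis v@8; visible region now rows[0,16) x cols[8,16) = 16x8
Op 3 fold_right: fold axis v@12; visible region now rows[0,16) x cols[12,16) = 16x4
Op 4 fold_left: fold axis v@14; visible region now rows[0,16) x cols[12,14) = 16x2
Op 5 fold_up: fold axis h@8; visible region now rows[0,8) x cols[12,14) = 8x2
Op 6 cut(3, 0): punch at orig (3,12); cuts so far [(3, 12)]; region rows[0,8) x cols[12,14) = 8x2
Op 7 cut(4, 1): punch at orig (4,13); cuts so far [(3, 12), (4, 13)]; region rows[0,8) x cols[12,14) = 8x2
Op 8 cut(6, 0): punch at orig (6,12); cuts so far [(3, 12), (4, 13), (6, 12)]; region rows[0,8) x cols[12,14) = 8x2
Unfold 1 (reflect across h@8): 6 holes -> [(3, 12), (4, 13), (6, 12), (9, 12), (11, 13), (12, 12)]
Unfold 2 (reflect across v@14): 12 holes -> [(3, 12), (3, 15), (4, 13), (4, 14), (6, 12), (6, 15), (9, 12), (9, 15), (11, 13), (11, 14), (12, 12), (12, 15)]
Unfold 3 (reflect across v@12): 24 holes -> [(3, 8), (3, 11), (3, 12), (3, 15), (4, 9), (4, 10), (4, 13), (4, 14), (6, 8), (6, 11), (6, 12), (6, 15), (9, 8), (9, 11), (9, 12), (9, 15), (11, 9), (11, 10), (11, 13), (11, 14), (12, 8), (12, 11), (12, 12), (12, 15)]
Unfold 4 (reflect across v@8): 48 holes -> [(3, 0), (3, 3), (3, 4), (3, 7), (3, 8), (3, 11), (3, 12), (3, 15), (4, 1), (4, 2), (4, 5), (4, 6), (4, 9), (4, 10), (4, 13), (4, 14), (6, 0), (6, 3), (6, 4), (6, 7), (6, 8), (6, 11), (6, 12), (6, 15), (9, 0), (9, 3), (9, 4), (9, 7), (9, 8), (9, 11), (9, 12), (9, 15), (11, 1), (11, 2), (11, 5), (11, 6), (11, 9), (11, 10), (11, 13), (11, 14), (12, 0), (12, 3), (12, 4), (12, 7), (12, 8), (12, 11), (12, 12), (12, 15)]
Unfold 5 (reflect across v@16): 96 holes -> [(3, 0), (3, 3), (3, 4), (3, 7), (3, 8), (3, 11), (3, 12), (3, 15), (3, 16), (3, 19), (3, 20), (3, 23), (3, 24), (3, 27), (3, 28), (3, 31), (4, 1), (4, 2), (4, 5), (4, 6), (4, 9), (4, 10), (4, 13), (4, 14), (4, 17), (4, 18), (4, 21), (4, 22), (4, 25), (4, 26), (4, 29), (4, 30), (6, 0), (6, 3), (6, 4), (6, 7), (6, 8), (6, 11), (6, 12), (6, 15), (6, 16), (6, 19), (6, 20), (6, 23), (6, 24), (6, 27), (6, 28), (6, 31), (9, 0), (9, 3), (9, 4), (9, 7), (9, 8), (9, 11), (9, 12), (9, 15), (9, 16), (9, 19), (9, 20), (9, 23), (9, 24), (9, 27), (9, 28), (9, 31), (11, 1), (11, 2), (11, 5), (11, 6), (11, 9), (11, 10), (11, 13), (11, 14), (11, 17), (11, 18), (11, 21), (11, 22), (11, 25), (11, 26), (11, 29), (11, 30), (12, 0), (12, 3), (12, 4), (12, 7), (12, 8), (12, 11), (12, 12), (12, 15), (12, 16), (12, 19), (12, 20), (12, 23), (12, 24), (12, 27), (12, 28), (12, 31)]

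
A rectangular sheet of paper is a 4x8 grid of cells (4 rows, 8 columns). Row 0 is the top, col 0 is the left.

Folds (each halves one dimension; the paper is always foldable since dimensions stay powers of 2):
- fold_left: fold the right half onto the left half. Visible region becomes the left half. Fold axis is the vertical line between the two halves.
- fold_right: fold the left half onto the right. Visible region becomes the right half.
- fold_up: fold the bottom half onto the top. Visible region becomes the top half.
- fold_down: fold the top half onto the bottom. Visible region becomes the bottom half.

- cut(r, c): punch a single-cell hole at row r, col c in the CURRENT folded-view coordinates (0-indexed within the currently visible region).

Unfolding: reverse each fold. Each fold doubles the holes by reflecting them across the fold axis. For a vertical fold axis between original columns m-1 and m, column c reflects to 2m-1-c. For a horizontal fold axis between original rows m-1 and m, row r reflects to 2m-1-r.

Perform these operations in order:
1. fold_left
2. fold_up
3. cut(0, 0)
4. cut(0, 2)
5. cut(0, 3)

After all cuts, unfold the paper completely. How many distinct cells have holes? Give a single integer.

Answer: 12

Derivation:
Op 1 fold_left: fold axis v@4; visible region now rows[0,4) x cols[0,4) = 4x4
Op 2 fold_up: fold axis h@2; visible region now rows[0,2) x cols[0,4) = 2x4
Op 3 cut(0, 0): punch at orig (0,0); cuts so far [(0, 0)]; region rows[0,2) x cols[0,4) = 2x4
Op 4 cut(0, 2): punch at orig (0,2); cuts so far [(0, 0), (0, 2)]; region rows[0,2) x cols[0,4) = 2x4
Op 5 cut(0, 3): punch at orig (0,3); cuts so far [(0, 0), (0, 2), (0, 3)]; region rows[0,2) x cols[0,4) = 2x4
Unfold 1 (reflect across h@2): 6 holes -> [(0, 0), (0, 2), (0, 3), (3, 0), (3, 2), (3, 3)]
Unfold 2 (reflect across v@4): 12 holes -> [(0, 0), (0, 2), (0, 3), (0, 4), (0, 5), (0, 7), (3, 0), (3, 2), (3, 3), (3, 4), (3, 5), (3, 7)]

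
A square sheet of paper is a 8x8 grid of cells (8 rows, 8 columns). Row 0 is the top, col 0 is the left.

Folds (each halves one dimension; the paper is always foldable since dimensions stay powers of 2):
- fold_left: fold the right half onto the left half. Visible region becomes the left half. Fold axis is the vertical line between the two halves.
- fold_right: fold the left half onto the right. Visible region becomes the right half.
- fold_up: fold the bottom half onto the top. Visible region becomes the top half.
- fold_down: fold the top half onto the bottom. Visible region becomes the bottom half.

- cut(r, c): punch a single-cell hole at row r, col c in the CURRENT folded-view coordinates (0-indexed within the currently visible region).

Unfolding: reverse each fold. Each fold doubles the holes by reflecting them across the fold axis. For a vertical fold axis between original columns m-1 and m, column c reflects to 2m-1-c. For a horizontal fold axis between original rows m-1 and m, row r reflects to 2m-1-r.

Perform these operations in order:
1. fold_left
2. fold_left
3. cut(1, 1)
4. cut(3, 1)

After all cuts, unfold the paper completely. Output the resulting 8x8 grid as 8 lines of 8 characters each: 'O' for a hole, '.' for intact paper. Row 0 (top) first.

Op 1 fold_left: fold axis v@4; visible region now rows[0,8) x cols[0,4) = 8x4
Op 2 fold_left: fold axis v@2; visible region now rows[0,8) x cols[0,2) = 8x2
Op 3 cut(1, 1): punch at orig (1,1); cuts so far [(1, 1)]; region rows[0,8) x cols[0,2) = 8x2
Op 4 cut(3, 1): punch at orig (3,1); cuts so far [(1, 1), (3, 1)]; region rows[0,8) x cols[0,2) = 8x2
Unfold 1 (reflect across v@2): 4 holes -> [(1, 1), (1, 2), (3, 1), (3, 2)]
Unfold 2 (reflect across v@4): 8 holes -> [(1, 1), (1, 2), (1, 5), (1, 6), (3, 1), (3, 2), (3, 5), (3, 6)]

Answer: ........
.OO..OO.
........
.OO..OO.
........
........
........
........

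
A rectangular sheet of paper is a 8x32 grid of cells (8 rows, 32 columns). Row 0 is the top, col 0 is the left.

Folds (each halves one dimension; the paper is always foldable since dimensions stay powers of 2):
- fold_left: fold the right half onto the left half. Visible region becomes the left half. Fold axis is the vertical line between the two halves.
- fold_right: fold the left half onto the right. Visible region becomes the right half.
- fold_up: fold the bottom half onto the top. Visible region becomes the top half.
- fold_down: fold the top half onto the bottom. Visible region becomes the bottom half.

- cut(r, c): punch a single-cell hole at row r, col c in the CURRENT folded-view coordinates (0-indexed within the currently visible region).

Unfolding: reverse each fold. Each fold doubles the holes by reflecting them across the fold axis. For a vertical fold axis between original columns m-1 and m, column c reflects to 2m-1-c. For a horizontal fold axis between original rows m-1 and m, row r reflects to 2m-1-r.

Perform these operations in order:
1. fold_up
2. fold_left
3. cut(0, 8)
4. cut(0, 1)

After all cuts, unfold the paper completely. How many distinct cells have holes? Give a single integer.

Answer: 8

Derivation:
Op 1 fold_up: fold axis h@4; visible region now rows[0,4) x cols[0,32) = 4x32
Op 2 fold_left: fold axis v@16; visible region now rows[0,4) x cols[0,16) = 4x16
Op 3 cut(0, 8): punch at orig (0,8); cuts so far [(0, 8)]; region rows[0,4) x cols[0,16) = 4x16
Op 4 cut(0, 1): punch at orig (0,1); cuts so far [(0, 1), (0, 8)]; region rows[0,4) x cols[0,16) = 4x16
Unfold 1 (reflect across v@16): 4 holes -> [(0, 1), (0, 8), (0, 23), (0, 30)]
Unfold 2 (reflect across h@4): 8 holes -> [(0, 1), (0, 8), (0, 23), (0, 30), (7, 1), (7, 8), (7, 23), (7, 30)]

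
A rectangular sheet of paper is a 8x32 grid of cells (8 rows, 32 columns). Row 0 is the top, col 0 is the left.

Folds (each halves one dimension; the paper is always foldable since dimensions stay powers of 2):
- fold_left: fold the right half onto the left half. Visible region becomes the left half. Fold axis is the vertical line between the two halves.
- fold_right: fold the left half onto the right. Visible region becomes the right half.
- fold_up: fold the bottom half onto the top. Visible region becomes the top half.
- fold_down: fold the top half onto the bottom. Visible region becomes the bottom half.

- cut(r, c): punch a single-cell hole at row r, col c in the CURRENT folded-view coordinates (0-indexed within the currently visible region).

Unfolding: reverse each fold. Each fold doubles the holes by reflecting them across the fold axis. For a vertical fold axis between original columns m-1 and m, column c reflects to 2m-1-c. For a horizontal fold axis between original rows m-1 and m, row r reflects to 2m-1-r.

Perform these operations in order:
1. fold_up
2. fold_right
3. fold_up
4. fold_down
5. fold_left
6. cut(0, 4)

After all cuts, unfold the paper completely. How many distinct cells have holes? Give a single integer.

Op 1 fold_up: fold axis h@4; visible region now rows[0,4) x cols[0,32) = 4x32
Op 2 fold_right: fold axis v@16; visible region now rows[0,4) x cols[16,32) = 4x16
Op 3 fold_up: fold axis h@2; visible region now rows[0,2) x cols[16,32) = 2x16
Op 4 fold_down: fold axis h@1; visible region now rows[1,2) x cols[16,32) = 1x16
Op 5 fold_left: fold axis v@24; visible region now rows[1,2) x cols[16,24) = 1x8
Op 6 cut(0, 4): punch at orig (1,20); cuts so far [(1, 20)]; region rows[1,2) x cols[16,24) = 1x8
Unfold 1 (reflect across v@24): 2 holes -> [(1, 20), (1, 27)]
Unfold 2 (reflect across h@1): 4 holes -> [(0, 20), (0, 27), (1, 20), (1, 27)]
Unfold 3 (reflect across h@2): 8 holes -> [(0, 20), (0, 27), (1, 20), (1, 27), (2, 20), (2, 27), (3, 20), (3, 27)]
Unfold 4 (reflect across v@16): 16 holes -> [(0, 4), (0, 11), (0, 20), (0, 27), (1, 4), (1, 11), (1, 20), (1, 27), (2, 4), (2, 11), (2, 20), (2, 27), (3, 4), (3, 11), (3, 20), (3, 27)]
Unfold 5 (reflect across h@4): 32 holes -> [(0, 4), (0, 11), (0, 20), (0, 27), (1, 4), (1, 11), (1, 20), (1, 27), (2, 4), (2, 11), (2, 20), (2, 27), (3, 4), (3, 11), (3, 20), (3, 27), (4, 4), (4, 11), (4, 20), (4, 27), (5, 4), (5, 11), (5, 20), (5, 27), (6, 4), (6, 11), (6, 20), (6, 27), (7, 4), (7, 11), (7, 20), (7, 27)]

Answer: 32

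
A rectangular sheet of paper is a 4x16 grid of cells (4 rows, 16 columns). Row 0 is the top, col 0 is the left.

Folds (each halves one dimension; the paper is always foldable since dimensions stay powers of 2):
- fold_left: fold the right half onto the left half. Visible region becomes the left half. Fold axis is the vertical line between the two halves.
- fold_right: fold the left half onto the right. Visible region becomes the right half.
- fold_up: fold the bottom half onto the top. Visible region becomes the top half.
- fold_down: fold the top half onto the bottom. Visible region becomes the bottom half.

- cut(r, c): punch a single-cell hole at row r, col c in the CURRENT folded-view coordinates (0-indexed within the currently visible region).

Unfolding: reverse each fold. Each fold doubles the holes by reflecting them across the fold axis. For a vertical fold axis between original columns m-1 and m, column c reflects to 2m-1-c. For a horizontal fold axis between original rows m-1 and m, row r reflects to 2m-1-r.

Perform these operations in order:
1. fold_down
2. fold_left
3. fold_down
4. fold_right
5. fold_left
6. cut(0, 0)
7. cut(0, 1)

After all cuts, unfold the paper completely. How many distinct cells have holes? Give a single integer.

Op 1 fold_down: fold axis h@2; visible region now rows[2,4) x cols[0,16) = 2x16
Op 2 fold_left: fold axis v@8; visible region now rows[2,4) x cols[0,8) = 2x8
Op 3 fold_down: fold axis h@3; visible region now rows[3,4) x cols[0,8) = 1x8
Op 4 fold_right: fold axis v@4; visible region now rows[3,4) x cols[4,8) = 1x4
Op 5 fold_left: fold axis v@6; visible region now rows[3,4) x cols[4,6) = 1x2
Op 6 cut(0, 0): punch at orig (3,4); cuts so far [(3, 4)]; region rows[3,4) x cols[4,6) = 1x2
Op 7 cut(0, 1): punch at orig (3,5); cuts so far [(3, 4), (3, 5)]; region rows[3,4) x cols[4,6) = 1x2
Unfold 1 (reflect across v@6): 4 holes -> [(3, 4), (3, 5), (3, 6), (3, 7)]
Unfold 2 (reflect across v@4): 8 holes -> [(3, 0), (3, 1), (3, 2), (3, 3), (3, 4), (3, 5), (3, 6), (3, 7)]
Unfold 3 (reflect across h@3): 16 holes -> [(2, 0), (2, 1), (2, 2), (2, 3), (2, 4), (2, 5), (2, 6), (2, 7), (3, 0), (3, 1), (3, 2), (3, 3), (3, 4), (3, 5), (3, 6), (3, 7)]
Unfold 4 (reflect across v@8): 32 holes -> [(2, 0), (2, 1), (2, 2), (2, 3), (2, 4), (2, 5), (2, 6), (2, 7), (2, 8), (2, 9), (2, 10), (2, 11), (2, 12), (2, 13), (2, 14), (2, 15), (3, 0), (3, 1), (3, 2), (3, 3), (3, 4), (3, 5), (3, 6), (3, 7), (3, 8), (3, 9), (3, 10), (3, 11), (3, 12), (3, 13), (3, 14), (3, 15)]
Unfold 5 (reflect across h@2): 64 holes -> [(0, 0), (0, 1), (0, 2), (0, 3), (0, 4), (0, 5), (0, 6), (0, 7), (0, 8), (0, 9), (0, 10), (0, 11), (0, 12), (0, 13), (0, 14), (0, 15), (1, 0), (1, 1), (1, 2), (1, 3), (1, 4), (1, 5), (1, 6), (1, 7), (1, 8), (1, 9), (1, 10), (1, 11), (1, 12), (1, 13), (1, 14), (1, 15), (2, 0), (2, 1), (2, 2), (2, 3), (2, 4), (2, 5), (2, 6), (2, 7), (2, 8), (2, 9), (2, 10), (2, 11), (2, 12), (2, 13), (2, 14), (2, 15), (3, 0), (3, 1), (3, 2), (3, 3), (3, 4), (3, 5), (3, 6), (3, 7), (3, 8), (3, 9), (3, 10), (3, 11), (3, 12), (3, 13), (3, 14), (3, 15)]

Answer: 64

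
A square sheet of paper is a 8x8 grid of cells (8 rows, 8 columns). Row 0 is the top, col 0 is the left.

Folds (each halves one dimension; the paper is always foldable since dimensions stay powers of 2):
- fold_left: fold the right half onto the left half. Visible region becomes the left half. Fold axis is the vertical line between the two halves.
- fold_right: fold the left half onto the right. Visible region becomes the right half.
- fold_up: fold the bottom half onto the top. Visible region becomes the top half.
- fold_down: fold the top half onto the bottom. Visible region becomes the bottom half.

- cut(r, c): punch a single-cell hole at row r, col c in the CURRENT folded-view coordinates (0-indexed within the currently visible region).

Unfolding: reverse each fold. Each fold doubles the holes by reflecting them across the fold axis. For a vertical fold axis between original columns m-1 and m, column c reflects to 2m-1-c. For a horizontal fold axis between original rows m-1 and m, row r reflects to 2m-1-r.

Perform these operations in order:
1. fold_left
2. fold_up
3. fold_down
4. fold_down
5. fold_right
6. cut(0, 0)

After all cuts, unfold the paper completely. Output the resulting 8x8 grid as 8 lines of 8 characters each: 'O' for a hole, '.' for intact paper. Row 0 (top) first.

Op 1 fold_left: fold axis v@4; visible region now rows[0,8) x cols[0,4) = 8x4
Op 2 fold_up: fold axis h@4; visible region now rows[0,4) x cols[0,4) = 4x4
Op 3 fold_down: fold axis h@2; visible region now rows[2,4) x cols[0,4) = 2x4
Op 4 fold_down: fold axis h@3; visible region now rows[3,4) x cols[0,4) = 1x4
Op 5 fold_right: fold axis v@2; visible region now rows[3,4) x cols[2,4) = 1x2
Op 6 cut(0, 0): punch at orig (3,2); cuts so far [(3, 2)]; region rows[3,4) x cols[2,4) = 1x2
Unfold 1 (reflect across v@2): 2 holes -> [(3, 1), (3, 2)]
Unfold 2 (reflect across h@3): 4 holes -> [(2, 1), (2, 2), (3, 1), (3, 2)]
Unfold 3 (reflect across h@2): 8 holes -> [(0, 1), (0, 2), (1, 1), (1, 2), (2, 1), (2, 2), (3, 1), (3, 2)]
Unfold 4 (reflect across h@4): 16 holes -> [(0, 1), (0, 2), (1, 1), (1, 2), (2, 1), (2, 2), (3, 1), (3, 2), (4, 1), (4, 2), (5, 1), (5, 2), (6, 1), (6, 2), (7, 1), (7, 2)]
Unfold 5 (reflect across v@4): 32 holes -> [(0, 1), (0, 2), (0, 5), (0, 6), (1, 1), (1, 2), (1, 5), (1, 6), (2, 1), (2, 2), (2, 5), (2, 6), (3, 1), (3, 2), (3, 5), (3, 6), (4, 1), (4, 2), (4, 5), (4, 6), (5, 1), (5, 2), (5, 5), (5, 6), (6, 1), (6, 2), (6, 5), (6, 6), (7, 1), (7, 2), (7, 5), (7, 6)]

Answer: .OO..OO.
.OO..OO.
.OO..OO.
.OO..OO.
.OO..OO.
.OO..OO.
.OO..OO.
.OO..OO.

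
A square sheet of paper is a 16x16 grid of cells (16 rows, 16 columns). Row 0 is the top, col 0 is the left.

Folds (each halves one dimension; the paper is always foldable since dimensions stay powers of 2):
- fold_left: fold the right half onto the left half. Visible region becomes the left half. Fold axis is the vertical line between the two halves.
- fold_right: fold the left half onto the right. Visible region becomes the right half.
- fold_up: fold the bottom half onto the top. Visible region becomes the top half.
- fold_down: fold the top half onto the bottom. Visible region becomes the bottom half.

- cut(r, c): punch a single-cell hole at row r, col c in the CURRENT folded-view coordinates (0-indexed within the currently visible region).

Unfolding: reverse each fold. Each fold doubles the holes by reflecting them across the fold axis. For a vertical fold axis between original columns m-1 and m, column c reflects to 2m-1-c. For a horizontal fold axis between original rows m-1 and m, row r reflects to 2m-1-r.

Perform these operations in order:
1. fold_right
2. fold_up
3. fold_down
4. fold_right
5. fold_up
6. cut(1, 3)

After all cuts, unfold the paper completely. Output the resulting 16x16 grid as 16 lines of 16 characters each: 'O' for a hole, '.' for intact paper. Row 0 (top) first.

Answer: ................
O......OO......O
O......OO......O
................
................
O......OO......O
O......OO......O
................
................
O......OO......O
O......OO......O
................
................
O......OO......O
O......OO......O
................

Derivation:
Op 1 fold_right: fold axis v@8; visible region now rows[0,16) x cols[8,16) = 16x8
Op 2 fold_up: fold axis h@8; visible region now rows[0,8) x cols[8,16) = 8x8
Op 3 fold_down: fold axis h@4; visible region now rows[4,8) x cols[8,16) = 4x8
Op 4 fold_right: fold axis v@12; visible region now rows[4,8) x cols[12,16) = 4x4
Op 5 fold_up: fold axis h@6; visible region now rows[4,6) x cols[12,16) = 2x4
Op 6 cut(1, 3): punch at orig (5,15); cuts so far [(5, 15)]; region rows[4,6) x cols[12,16) = 2x4
Unfold 1 (reflect across h@6): 2 holes -> [(5, 15), (6, 15)]
Unfold 2 (reflect across v@12): 4 holes -> [(5, 8), (5, 15), (6, 8), (6, 15)]
Unfold 3 (reflect across h@4): 8 holes -> [(1, 8), (1, 15), (2, 8), (2, 15), (5, 8), (5, 15), (6, 8), (6, 15)]
Unfold 4 (reflect across h@8): 16 holes -> [(1, 8), (1, 15), (2, 8), (2, 15), (5, 8), (5, 15), (6, 8), (6, 15), (9, 8), (9, 15), (10, 8), (10, 15), (13, 8), (13, 15), (14, 8), (14, 15)]
Unfold 5 (reflect across v@8): 32 holes -> [(1, 0), (1, 7), (1, 8), (1, 15), (2, 0), (2, 7), (2, 8), (2, 15), (5, 0), (5, 7), (5, 8), (5, 15), (6, 0), (6, 7), (6, 8), (6, 15), (9, 0), (9, 7), (9, 8), (9, 15), (10, 0), (10, 7), (10, 8), (10, 15), (13, 0), (13, 7), (13, 8), (13, 15), (14, 0), (14, 7), (14, 8), (14, 15)]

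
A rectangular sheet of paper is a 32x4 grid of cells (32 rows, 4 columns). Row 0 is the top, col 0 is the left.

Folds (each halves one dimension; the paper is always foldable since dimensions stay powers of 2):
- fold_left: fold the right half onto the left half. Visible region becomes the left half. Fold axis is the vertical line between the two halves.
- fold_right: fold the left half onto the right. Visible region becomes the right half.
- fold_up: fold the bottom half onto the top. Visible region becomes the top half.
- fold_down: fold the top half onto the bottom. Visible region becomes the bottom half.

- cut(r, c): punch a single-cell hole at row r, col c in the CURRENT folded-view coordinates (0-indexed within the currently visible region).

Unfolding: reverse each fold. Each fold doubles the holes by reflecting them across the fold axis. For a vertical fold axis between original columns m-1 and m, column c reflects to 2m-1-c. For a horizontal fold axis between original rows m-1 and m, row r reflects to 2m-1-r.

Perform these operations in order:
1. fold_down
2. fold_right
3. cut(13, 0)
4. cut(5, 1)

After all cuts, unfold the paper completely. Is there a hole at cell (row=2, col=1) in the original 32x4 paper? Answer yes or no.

Op 1 fold_down: fold axis h@16; visible region now rows[16,32) x cols[0,4) = 16x4
Op 2 fold_right: fold axis v@2; visible region now rows[16,32) x cols[2,4) = 16x2
Op 3 cut(13, 0): punch at orig (29,2); cuts so far [(29, 2)]; region rows[16,32) x cols[2,4) = 16x2
Op 4 cut(5, 1): punch at orig (21,3); cuts so far [(21, 3), (29, 2)]; region rows[16,32) x cols[2,4) = 16x2
Unfold 1 (reflect across v@2): 4 holes -> [(21, 0), (21, 3), (29, 1), (29, 2)]
Unfold 2 (reflect across h@16): 8 holes -> [(2, 1), (2, 2), (10, 0), (10, 3), (21, 0), (21, 3), (29, 1), (29, 2)]
Holes: [(2, 1), (2, 2), (10, 0), (10, 3), (21, 0), (21, 3), (29, 1), (29, 2)]

Answer: yes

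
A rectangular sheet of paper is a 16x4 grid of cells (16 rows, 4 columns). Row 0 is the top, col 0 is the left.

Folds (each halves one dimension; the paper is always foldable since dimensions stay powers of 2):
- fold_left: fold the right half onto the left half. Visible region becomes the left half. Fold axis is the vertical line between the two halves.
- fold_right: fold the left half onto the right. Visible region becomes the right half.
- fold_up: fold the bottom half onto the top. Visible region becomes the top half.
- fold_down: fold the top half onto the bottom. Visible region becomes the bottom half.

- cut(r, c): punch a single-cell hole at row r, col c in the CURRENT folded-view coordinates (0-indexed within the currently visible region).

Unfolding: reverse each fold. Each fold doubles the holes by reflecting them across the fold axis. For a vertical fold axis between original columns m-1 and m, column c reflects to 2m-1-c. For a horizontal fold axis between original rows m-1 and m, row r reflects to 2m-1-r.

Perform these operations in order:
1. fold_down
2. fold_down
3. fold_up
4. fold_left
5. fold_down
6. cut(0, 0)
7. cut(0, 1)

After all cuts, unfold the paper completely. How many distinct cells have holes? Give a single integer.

Op 1 fold_down: fold axis h@8; visible region now rows[8,16) x cols[0,4) = 8x4
Op 2 fold_down: fold axis h@12; visible region now rows[12,16) x cols[0,4) = 4x4
Op 3 fold_up: fold axis h@14; visible region now rows[12,14) x cols[0,4) = 2x4
Op 4 fold_left: fold axis v@2; visible region now rows[12,14) x cols[0,2) = 2x2
Op 5 fold_down: fold axis h@13; visible region now rows[13,14) x cols[0,2) = 1x2
Op 6 cut(0, 0): punch at orig (13,0); cuts so far [(13, 0)]; region rows[13,14) x cols[0,2) = 1x2
Op 7 cut(0, 1): punch at orig (13,1); cuts so far [(13, 0), (13, 1)]; region rows[13,14) x cols[0,2) = 1x2
Unfold 1 (reflect across h@13): 4 holes -> [(12, 0), (12, 1), (13, 0), (13, 1)]
Unfold 2 (reflect across v@2): 8 holes -> [(12, 0), (12, 1), (12, 2), (12, 3), (13, 0), (13, 1), (13, 2), (13, 3)]
Unfold 3 (reflect across h@14): 16 holes -> [(12, 0), (12, 1), (12, 2), (12, 3), (13, 0), (13, 1), (13, 2), (13, 3), (14, 0), (14, 1), (14, 2), (14, 3), (15, 0), (15, 1), (15, 2), (15, 3)]
Unfold 4 (reflect across h@12): 32 holes -> [(8, 0), (8, 1), (8, 2), (8, 3), (9, 0), (9, 1), (9, 2), (9, 3), (10, 0), (10, 1), (10, 2), (10, 3), (11, 0), (11, 1), (11, 2), (11, 3), (12, 0), (12, 1), (12, 2), (12, 3), (13, 0), (13, 1), (13, 2), (13, 3), (14, 0), (14, 1), (14, 2), (14, 3), (15, 0), (15, 1), (15, 2), (15, 3)]
Unfold 5 (reflect across h@8): 64 holes -> [(0, 0), (0, 1), (0, 2), (0, 3), (1, 0), (1, 1), (1, 2), (1, 3), (2, 0), (2, 1), (2, 2), (2, 3), (3, 0), (3, 1), (3, 2), (3, 3), (4, 0), (4, 1), (4, 2), (4, 3), (5, 0), (5, 1), (5, 2), (5, 3), (6, 0), (6, 1), (6, 2), (6, 3), (7, 0), (7, 1), (7, 2), (7, 3), (8, 0), (8, 1), (8, 2), (8, 3), (9, 0), (9, 1), (9, 2), (9, 3), (10, 0), (10, 1), (10, 2), (10, 3), (11, 0), (11, 1), (11, 2), (11, 3), (12, 0), (12, 1), (12, 2), (12, 3), (13, 0), (13, 1), (13, 2), (13, 3), (14, 0), (14, 1), (14, 2), (14, 3), (15, 0), (15, 1), (15, 2), (15, 3)]

Answer: 64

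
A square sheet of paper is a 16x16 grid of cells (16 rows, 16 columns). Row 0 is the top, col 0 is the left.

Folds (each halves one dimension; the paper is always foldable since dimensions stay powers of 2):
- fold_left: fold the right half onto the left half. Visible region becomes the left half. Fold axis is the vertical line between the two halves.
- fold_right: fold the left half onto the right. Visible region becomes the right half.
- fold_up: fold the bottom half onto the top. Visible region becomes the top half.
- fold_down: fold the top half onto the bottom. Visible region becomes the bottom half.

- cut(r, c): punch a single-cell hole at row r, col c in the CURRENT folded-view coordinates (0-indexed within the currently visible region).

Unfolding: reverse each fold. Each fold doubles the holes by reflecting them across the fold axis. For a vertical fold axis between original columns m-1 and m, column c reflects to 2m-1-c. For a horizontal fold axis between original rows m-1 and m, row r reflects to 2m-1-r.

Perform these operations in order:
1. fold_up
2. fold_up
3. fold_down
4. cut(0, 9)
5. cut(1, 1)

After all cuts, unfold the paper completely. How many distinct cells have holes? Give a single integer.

Answer: 16

Derivation:
Op 1 fold_up: fold axis h@8; visible region now rows[0,8) x cols[0,16) = 8x16
Op 2 fold_up: fold axis h@4; visible region now rows[0,4) x cols[0,16) = 4x16
Op 3 fold_down: fold axis h@2; visible region now rows[2,4) x cols[0,16) = 2x16
Op 4 cut(0, 9): punch at orig (2,9); cuts so far [(2, 9)]; region rows[2,4) x cols[0,16) = 2x16
Op 5 cut(1, 1): punch at orig (3,1); cuts so far [(2, 9), (3, 1)]; region rows[2,4) x cols[0,16) = 2x16
Unfold 1 (reflect across h@2): 4 holes -> [(0, 1), (1, 9), (2, 9), (3, 1)]
Unfold 2 (reflect across h@4): 8 holes -> [(0, 1), (1, 9), (2, 9), (3, 1), (4, 1), (5, 9), (6, 9), (7, 1)]
Unfold 3 (reflect across h@8): 16 holes -> [(0, 1), (1, 9), (2, 9), (3, 1), (4, 1), (5, 9), (6, 9), (7, 1), (8, 1), (9, 9), (10, 9), (11, 1), (12, 1), (13, 9), (14, 9), (15, 1)]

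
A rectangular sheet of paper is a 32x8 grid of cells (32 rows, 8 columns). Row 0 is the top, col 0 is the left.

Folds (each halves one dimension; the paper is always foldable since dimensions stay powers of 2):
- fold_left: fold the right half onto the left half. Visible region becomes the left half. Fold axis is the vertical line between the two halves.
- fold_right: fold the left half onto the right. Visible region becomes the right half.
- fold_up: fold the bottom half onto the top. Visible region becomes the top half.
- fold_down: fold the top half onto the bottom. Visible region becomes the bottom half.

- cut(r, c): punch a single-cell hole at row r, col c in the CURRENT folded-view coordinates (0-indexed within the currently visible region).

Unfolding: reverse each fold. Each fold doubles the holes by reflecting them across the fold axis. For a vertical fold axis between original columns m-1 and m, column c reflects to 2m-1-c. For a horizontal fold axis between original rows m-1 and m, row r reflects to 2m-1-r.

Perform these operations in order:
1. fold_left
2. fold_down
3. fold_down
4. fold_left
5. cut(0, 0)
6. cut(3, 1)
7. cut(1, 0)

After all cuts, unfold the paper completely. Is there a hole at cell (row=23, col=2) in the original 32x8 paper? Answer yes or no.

Answer: no

Derivation:
Op 1 fold_left: fold axis v@4; visible region now rows[0,32) x cols[0,4) = 32x4
Op 2 fold_down: fold axis h@16; visible region now rows[16,32) x cols[0,4) = 16x4
Op 3 fold_down: fold axis h@24; visible region now rows[24,32) x cols[0,4) = 8x4
Op 4 fold_left: fold axis v@2; visible region now rows[24,32) x cols[0,2) = 8x2
Op 5 cut(0, 0): punch at orig (24,0); cuts so far [(24, 0)]; region rows[24,32) x cols[0,2) = 8x2
Op 6 cut(3, 1): punch at orig (27,1); cuts so far [(24, 0), (27, 1)]; region rows[24,32) x cols[0,2) = 8x2
Op 7 cut(1, 0): punch at orig (25,0); cuts so far [(24, 0), (25, 0), (27, 1)]; region rows[24,32) x cols[0,2) = 8x2
Unfold 1 (reflect across v@2): 6 holes -> [(24, 0), (24, 3), (25, 0), (25, 3), (27, 1), (27, 2)]
Unfold 2 (reflect across h@24): 12 holes -> [(20, 1), (20, 2), (22, 0), (22, 3), (23, 0), (23, 3), (24, 0), (24, 3), (25, 0), (25, 3), (27, 1), (27, 2)]
Unfold 3 (reflect across h@16): 24 holes -> [(4, 1), (4, 2), (6, 0), (6, 3), (7, 0), (7, 3), (8, 0), (8, 3), (9, 0), (9, 3), (11, 1), (11, 2), (20, 1), (20, 2), (22, 0), (22, 3), (23, 0), (23, 3), (24, 0), (24, 3), (25, 0), (25, 3), (27, 1), (27, 2)]
Unfold 4 (reflect across v@4): 48 holes -> [(4, 1), (4, 2), (4, 5), (4, 6), (6, 0), (6, 3), (6, 4), (6, 7), (7, 0), (7, 3), (7, 4), (7, 7), (8, 0), (8, 3), (8, 4), (8, 7), (9, 0), (9, 3), (9, 4), (9, 7), (11, 1), (11, 2), (11, 5), (11, 6), (20, 1), (20, 2), (20, 5), (20, 6), (22, 0), (22, 3), (22, 4), (22, 7), (23, 0), (23, 3), (23, 4), (23, 7), (24, 0), (24, 3), (24, 4), (24, 7), (25, 0), (25, 3), (25, 4), (25, 7), (27, 1), (27, 2), (27, 5), (27, 6)]
Holes: [(4, 1), (4, 2), (4, 5), (4, 6), (6, 0), (6, 3), (6, 4), (6, 7), (7, 0), (7, 3), (7, 4), (7, 7), (8, 0), (8, 3), (8, 4), (8, 7), (9, 0), (9, 3), (9, 4), (9, 7), (11, 1), (11, 2), (11, 5), (11, 6), (20, 1), (20, 2), (20, 5), (20, 6), (22, 0), (22, 3), (22, 4), (22, 7), (23, 0), (23, 3), (23, 4), (23, 7), (24, 0), (24, 3), (24, 4), (24, 7), (25, 0), (25, 3), (25, 4), (25, 7), (27, 1), (27, 2), (27, 5), (27, 6)]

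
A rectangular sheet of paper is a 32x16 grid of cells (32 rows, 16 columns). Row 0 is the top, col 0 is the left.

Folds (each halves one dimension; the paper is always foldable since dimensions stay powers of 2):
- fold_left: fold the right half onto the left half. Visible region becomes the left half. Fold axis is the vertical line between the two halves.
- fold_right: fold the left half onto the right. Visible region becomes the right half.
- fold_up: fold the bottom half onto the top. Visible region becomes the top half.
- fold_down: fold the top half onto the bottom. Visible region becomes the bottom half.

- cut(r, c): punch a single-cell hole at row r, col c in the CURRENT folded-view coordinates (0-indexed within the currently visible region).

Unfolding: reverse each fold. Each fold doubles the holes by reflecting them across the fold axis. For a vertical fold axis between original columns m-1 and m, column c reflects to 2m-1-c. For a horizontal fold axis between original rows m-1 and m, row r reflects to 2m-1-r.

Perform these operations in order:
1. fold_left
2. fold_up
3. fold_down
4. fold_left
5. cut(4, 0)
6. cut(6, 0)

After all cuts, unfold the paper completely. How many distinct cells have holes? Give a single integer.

Answer: 32

Derivation:
Op 1 fold_left: fold axis v@8; visible region now rows[0,32) x cols[0,8) = 32x8
Op 2 fold_up: fold axis h@16; visible region now rows[0,16) x cols[0,8) = 16x8
Op 3 fold_down: fold axis h@8; visible region now rows[8,16) x cols[0,8) = 8x8
Op 4 fold_left: fold axis v@4; visible region now rows[8,16) x cols[0,4) = 8x4
Op 5 cut(4, 0): punch at orig (12,0); cuts so far [(12, 0)]; region rows[8,16) x cols[0,4) = 8x4
Op 6 cut(6, 0): punch at orig (14,0); cuts so far [(12, 0), (14, 0)]; region rows[8,16) x cols[0,4) = 8x4
Unfold 1 (reflect across v@4): 4 holes -> [(12, 0), (12, 7), (14, 0), (14, 7)]
Unfold 2 (reflect across h@8): 8 holes -> [(1, 0), (1, 7), (3, 0), (3, 7), (12, 0), (12, 7), (14, 0), (14, 7)]
Unfold 3 (reflect across h@16): 16 holes -> [(1, 0), (1, 7), (3, 0), (3, 7), (12, 0), (12, 7), (14, 0), (14, 7), (17, 0), (17, 7), (19, 0), (19, 7), (28, 0), (28, 7), (30, 0), (30, 7)]
Unfold 4 (reflect across v@8): 32 holes -> [(1, 0), (1, 7), (1, 8), (1, 15), (3, 0), (3, 7), (3, 8), (3, 15), (12, 0), (12, 7), (12, 8), (12, 15), (14, 0), (14, 7), (14, 8), (14, 15), (17, 0), (17, 7), (17, 8), (17, 15), (19, 0), (19, 7), (19, 8), (19, 15), (28, 0), (28, 7), (28, 8), (28, 15), (30, 0), (30, 7), (30, 8), (30, 15)]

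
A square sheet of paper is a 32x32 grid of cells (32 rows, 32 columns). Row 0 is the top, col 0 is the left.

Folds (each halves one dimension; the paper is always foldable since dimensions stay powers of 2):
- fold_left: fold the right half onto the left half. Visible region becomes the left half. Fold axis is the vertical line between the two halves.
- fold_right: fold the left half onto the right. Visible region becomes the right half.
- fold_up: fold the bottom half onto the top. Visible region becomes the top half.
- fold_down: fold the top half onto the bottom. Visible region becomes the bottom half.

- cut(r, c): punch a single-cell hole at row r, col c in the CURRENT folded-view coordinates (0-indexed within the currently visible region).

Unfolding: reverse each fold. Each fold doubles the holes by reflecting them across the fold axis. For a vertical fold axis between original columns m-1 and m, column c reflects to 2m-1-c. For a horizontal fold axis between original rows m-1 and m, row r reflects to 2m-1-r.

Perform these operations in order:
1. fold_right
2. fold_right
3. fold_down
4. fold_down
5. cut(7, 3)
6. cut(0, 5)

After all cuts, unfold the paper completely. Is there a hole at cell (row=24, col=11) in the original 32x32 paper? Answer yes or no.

Answer: no

Derivation:
Op 1 fold_right: fold axis v@16; visible region now rows[0,32) x cols[16,32) = 32x16
Op 2 fold_right: fold axis v@24; visible region now rows[0,32) x cols[24,32) = 32x8
Op 3 fold_down: fold axis h@16; visible region now rows[16,32) x cols[24,32) = 16x8
Op 4 fold_down: fold axis h@24; visible region now rows[24,32) x cols[24,32) = 8x8
Op 5 cut(7, 3): punch at orig (31,27); cuts so far [(31, 27)]; region rows[24,32) x cols[24,32) = 8x8
Op 6 cut(0, 5): punch at orig (24,29); cuts so far [(24, 29), (31, 27)]; region rows[24,32) x cols[24,32) = 8x8
Unfold 1 (reflect across h@24): 4 holes -> [(16, 27), (23, 29), (24, 29), (31, 27)]
Unfold 2 (reflect across h@16): 8 holes -> [(0, 27), (7, 29), (8, 29), (15, 27), (16, 27), (23, 29), (24, 29), (31, 27)]
Unfold 3 (reflect across v@24): 16 holes -> [(0, 20), (0, 27), (7, 18), (7, 29), (8, 18), (8, 29), (15, 20), (15, 27), (16, 20), (16, 27), (23, 18), (23, 29), (24, 18), (24, 29), (31, 20), (31, 27)]
Unfold 4 (reflect across v@16): 32 holes -> [(0, 4), (0, 11), (0, 20), (0, 27), (7, 2), (7, 13), (7, 18), (7, 29), (8, 2), (8, 13), (8, 18), (8, 29), (15, 4), (15, 11), (15, 20), (15, 27), (16, 4), (16, 11), (16, 20), (16, 27), (23, 2), (23, 13), (23, 18), (23, 29), (24, 2), (24, 13), (24, 18), (24, 29), (31, 4), (31, 11), (31, 20), (31, 27)]
Holes: [(0, 4), (0, 11), (0, 20), (0, 27), (7, 2), (7, 13), (7, 18), (7, 29), (8, 2), (8, 13), (8, 18), (8, 29), (15, 4), (15, 11), (15, 20), (15, 27), (16, 4), (16, 11), (16, 20), (16, 27), (23, 2), (23, 13), (23, 18), (23, 29), (24, 2), (24, 13), (24, 18), (24, 29), (31, 4), (31, 11), (31, 20), (31, 27)]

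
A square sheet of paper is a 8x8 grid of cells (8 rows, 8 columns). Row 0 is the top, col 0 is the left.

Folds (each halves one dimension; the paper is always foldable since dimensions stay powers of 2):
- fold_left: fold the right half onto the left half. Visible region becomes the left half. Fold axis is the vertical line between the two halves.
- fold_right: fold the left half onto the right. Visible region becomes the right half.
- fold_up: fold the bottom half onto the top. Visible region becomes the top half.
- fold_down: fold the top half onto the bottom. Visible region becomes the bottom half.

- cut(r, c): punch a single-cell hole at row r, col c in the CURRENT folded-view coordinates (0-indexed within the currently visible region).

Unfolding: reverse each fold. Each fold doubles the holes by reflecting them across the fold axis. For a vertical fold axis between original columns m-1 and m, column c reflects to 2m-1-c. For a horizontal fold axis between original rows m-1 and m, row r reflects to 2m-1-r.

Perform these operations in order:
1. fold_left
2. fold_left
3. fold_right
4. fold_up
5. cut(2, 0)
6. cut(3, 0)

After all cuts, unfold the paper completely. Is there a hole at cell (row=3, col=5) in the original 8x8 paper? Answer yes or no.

Op 1 fold_left: fold axis v@4; visible region now rows[0,8) x cols[0,4) = 8x4
Op 2 fold_left: fold axis v@2; visible region now rows[0,8) x cols[0,2) = 8x2
Op 3 fold_right: fold axis v@1; visible region now rows[0,8) x cols[1,2) = 8x1
Op 4 fold_up: fold axis h@4; visible region now rows[0,4) x cols[1,2) = 4x1
Op 5 cut(2, 0): punch at orig (2,1); cuts so far [(2, 1)]; region rows[0,4) x cols[1,2) = 4x1
Op 6 cut(3, 0): punch at orig (3,1); cuts so far [(2, 1), (3, 1)]; region rows[0,4) x cols[1,2) = 4x1
Unfold 1 (reflect across h@4): 4 holes -> [(2, 1), (3, 1), (4, 1), (5, 1)]
Unfold 2 (reflect across v@1): 8 holes -> [(2, 0), (2, 1), (3, 0), (3, 1), (4, 0), (4, 1), (5, 0), (5, 1)]
Unfold 3 (reflect across v@2): 16 holes -> [(2, 0), (2, 1), (2, 2), (2, 3), (3, 0), (3, 1), (3, 2), (3, 3), (4, 0), (4, 1), (4, 2), (4, 3), (5, 0), (5, 1), (5, 2), (5, 3)]
Unfold 4 (reflect across v@4): 32 holes -> [(2, 0), (2, 1), (2, 2), (2, 3), (2, 4), (2, 5), (2, 6), (2, 7), (3, 0), (3, 1), (3, 2), (3, 3), (3, 4), (3, 5), (3, 6), (3, 7), (4, 0), (4, 1), (4, 2), (4, 3), (4, 4), (4, 5), (4, 6), (4, 7), (5, 0), (5, 1), (5, 2), (5, 3), (5, 4), (5, 5), (5, 6), (5, 7)]
Holes: [(2, 0), (2, 1), (2, 2), (2, 3), (2, 4), (2, 5), (2, 6), (2, 7), (3, 0), (3, 1), (3, 2), (3, 3), (3, 4), (3, 5), (3, 6), (3, 7), (4, 0), (4, 1), (4, 2), (4, 3), (4, 4), (4, 5), (4, 6), (4, 7), (5, 0), (5, 1), (5, 2), (5, 3), (5, 4), (5, 5), (5, 6), (5, 7)]

Answer: yes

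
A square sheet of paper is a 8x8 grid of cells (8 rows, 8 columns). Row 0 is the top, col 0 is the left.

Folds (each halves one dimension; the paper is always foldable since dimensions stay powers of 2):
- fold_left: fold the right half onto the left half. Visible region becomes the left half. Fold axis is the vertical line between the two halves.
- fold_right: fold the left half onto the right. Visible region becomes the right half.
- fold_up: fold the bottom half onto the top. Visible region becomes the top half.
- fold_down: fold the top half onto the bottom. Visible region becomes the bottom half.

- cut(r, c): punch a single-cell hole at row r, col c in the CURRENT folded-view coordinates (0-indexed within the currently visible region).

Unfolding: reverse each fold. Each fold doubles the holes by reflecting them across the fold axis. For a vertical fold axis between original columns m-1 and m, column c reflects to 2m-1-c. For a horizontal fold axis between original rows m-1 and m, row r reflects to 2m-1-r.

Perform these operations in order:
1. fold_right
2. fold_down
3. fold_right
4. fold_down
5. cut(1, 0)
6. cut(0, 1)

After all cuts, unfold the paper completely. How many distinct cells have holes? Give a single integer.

Op 1 fold_right: fold axis v@4; visible region now rows[0,8) x cols[4,8) = 8x4
Op 2 fold_down: fold axis h@4; visible region now rows[4,8) x cols[4,8) = 4x4
Op 3 fold_right: fold axis v@6; visible region now rows[4,8) x cols[6,8) = 4x2
Op 4 fold_down: fold axis h@6; visible region now rows[6,8) x cols[6,8) = 2x2
Op 5 cut(1, 0): punch at orig (7,6); cuts so far [(7, 6)]; region rows[6,8) x cols[6,8) = 2x2
Op 6 cut(0, 1): punch at orig (6,7); cuts so far [(6, 7), (7, 6)]; region rows[6,8) x cols[6,8) = 2x2
Unfold 1 (reflect across h@6): 4 holes -> [(4, 6), (5, 7), (6, 7), (7, 6)]
Unfold 2 (reflect across v@6): 8 holes -> [(4, 5), (4, 6), (5, 4), (5, 7), (6, 4), (6, 7), (7, 5), (7, 6)]
Unfold 3 (reflect across h@4): 16 holes -> [(0, 5), (0, 6), (1, 4), (1, 7), (2, 4), (2, 7), (3, 5), (3, 6), (4, 5), (4, 6), (5, 4), (5, 7), (6, 4), (6, 7), (7, 5), (7, 6)]
Unfold 4 (reflect across v@4): 32 holes -> [(0, 1), (0, 2), (0, 5), (0, 6), (1, 0), (1, 3), (1, 4), (1, 7), (2, 0), (2, 3), (2, 4), (2, 7), (3, 1), (3, 2), (3, 5), (3, 6), (4, 1), (4, 2), (4, 5), (4, 6), (5, 0), (5, 3), (5, 4), (5, 7), (6, 0), (6, 3), (6, 4), (6, 7), (7, 1), (7, 2), (7, 5), (7, 6)]

Answer: 32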